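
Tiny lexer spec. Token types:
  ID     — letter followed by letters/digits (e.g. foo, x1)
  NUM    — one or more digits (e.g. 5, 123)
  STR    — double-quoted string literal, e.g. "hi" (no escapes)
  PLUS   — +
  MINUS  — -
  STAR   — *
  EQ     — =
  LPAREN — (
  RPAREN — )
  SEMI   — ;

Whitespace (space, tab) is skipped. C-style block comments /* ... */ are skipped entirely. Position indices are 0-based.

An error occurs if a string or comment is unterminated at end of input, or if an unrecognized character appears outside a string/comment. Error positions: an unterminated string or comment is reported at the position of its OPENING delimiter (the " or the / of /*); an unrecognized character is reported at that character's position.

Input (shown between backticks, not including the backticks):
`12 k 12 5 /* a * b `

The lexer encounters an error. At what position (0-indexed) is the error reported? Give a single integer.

Answer: 10

Derivation:
pos=0: emit NUM '12' (now at pos=2)
pos=3: emit ID 'k' (now at pos=4)
pos=5: emit NUM '12' (now at pos=7)
pos=8: emit NUM '5' (now at pos=9)
pos=10: enter COMMENT mode (saw '/*')
pos=10: ERROR — unterminated comment (reached EOF)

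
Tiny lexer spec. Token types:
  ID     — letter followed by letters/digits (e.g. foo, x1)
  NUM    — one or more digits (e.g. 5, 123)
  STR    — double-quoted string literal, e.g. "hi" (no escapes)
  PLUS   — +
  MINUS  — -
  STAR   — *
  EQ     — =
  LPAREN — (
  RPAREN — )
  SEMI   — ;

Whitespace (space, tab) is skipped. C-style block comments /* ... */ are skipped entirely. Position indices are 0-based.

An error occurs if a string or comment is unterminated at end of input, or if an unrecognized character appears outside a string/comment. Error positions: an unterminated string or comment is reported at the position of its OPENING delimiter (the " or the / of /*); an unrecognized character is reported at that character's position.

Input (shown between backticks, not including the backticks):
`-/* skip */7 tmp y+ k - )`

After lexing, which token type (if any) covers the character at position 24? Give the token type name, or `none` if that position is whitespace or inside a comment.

Answer: RPAREN

Derivation:
pos=0: emit MINUS '-'
pos=1: enter COMMENT mode (saw '/*')
exit COMMENT mode (now at pos=11)
pos=11: emit NUM '7' (now at pos=12)
pos=13: emit ID 'tmp' (now at pos=16)
pos=17: emit ID 'y' (now at pos=18)
pos=18: emit PLUS '+'
pos=20: emit ID 'k' (now at pos=21)
pos=22: emit MINUS '-'
pos=24: emit RPAREN ')'
DONE. 8 tokens: [MINUS, NUM, ID, ID, PLUS, ID, MINUS, RPAREN]
Position 24: char is ')' -> RPAREN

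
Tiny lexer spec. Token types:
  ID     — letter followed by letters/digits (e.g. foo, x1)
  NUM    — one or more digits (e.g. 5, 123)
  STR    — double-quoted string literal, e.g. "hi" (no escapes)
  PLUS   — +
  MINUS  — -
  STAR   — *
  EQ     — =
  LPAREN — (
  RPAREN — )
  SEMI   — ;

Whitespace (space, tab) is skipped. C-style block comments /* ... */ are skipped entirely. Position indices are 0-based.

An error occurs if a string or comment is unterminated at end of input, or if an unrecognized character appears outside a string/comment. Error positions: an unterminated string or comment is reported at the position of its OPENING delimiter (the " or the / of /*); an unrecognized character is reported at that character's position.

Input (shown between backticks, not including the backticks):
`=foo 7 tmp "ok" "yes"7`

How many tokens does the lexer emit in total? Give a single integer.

pos=0: emit EQ '='
pos=1: emit ID 'foo' (now at pos=4)
pos=5: emit NUM '7' (now at pos=6)
pos=7: emit ID 'tmp' (now at pos=10)
pos=11: enter STRING mode
pos=11: emit STR "ok" (now at pos=15)
pos=16: enter STRING mode
pos=16: emit STR "yes" (now at pos=21)
pos=21: emit NUM '7' (now at pos=22)
DONE. 7 tokens: [EQ, ID, NUM, ID, STR, STR, NUM]

Answer: 7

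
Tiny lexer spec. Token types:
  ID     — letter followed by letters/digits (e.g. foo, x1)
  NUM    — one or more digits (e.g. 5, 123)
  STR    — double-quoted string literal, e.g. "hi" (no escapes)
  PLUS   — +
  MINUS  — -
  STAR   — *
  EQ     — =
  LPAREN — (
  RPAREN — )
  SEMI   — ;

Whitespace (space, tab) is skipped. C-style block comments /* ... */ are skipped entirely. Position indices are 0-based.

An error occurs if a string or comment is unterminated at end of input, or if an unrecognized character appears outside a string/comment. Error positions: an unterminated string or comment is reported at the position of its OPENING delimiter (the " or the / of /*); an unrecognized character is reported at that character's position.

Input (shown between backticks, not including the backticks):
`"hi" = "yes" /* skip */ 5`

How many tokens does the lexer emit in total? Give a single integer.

pos=0: enter STRING mode
pos=0: emit STR "hi" (now at pos=4)
pos=5: emit EQ '='
pos=7: enter STRING mode
pos=7: emit STR "yes" (now at pos=12)
pos=13: enter COMMENT mode (saw '/*')
exit COMMENT mode (now at pos=23)
pos=24: emit NUM '5' (now at pos=25)
DONE. 4 tokens: [STR, EQ, STR, NUM]

Answer: 4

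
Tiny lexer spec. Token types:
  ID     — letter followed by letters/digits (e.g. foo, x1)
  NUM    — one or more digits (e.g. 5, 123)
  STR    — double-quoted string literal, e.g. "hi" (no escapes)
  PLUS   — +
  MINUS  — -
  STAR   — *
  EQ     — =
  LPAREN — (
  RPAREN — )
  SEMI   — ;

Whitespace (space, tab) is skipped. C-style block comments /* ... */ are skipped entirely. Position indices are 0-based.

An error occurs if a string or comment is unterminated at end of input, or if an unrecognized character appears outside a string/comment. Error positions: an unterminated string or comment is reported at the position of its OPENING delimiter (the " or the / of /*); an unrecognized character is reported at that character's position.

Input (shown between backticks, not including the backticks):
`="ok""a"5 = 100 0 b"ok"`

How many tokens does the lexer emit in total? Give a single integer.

Answer: 9

Derivation:
pos=0: emit EQ '='
pos=1: enter STRING mode
pos=1: emit STR "ok" (now at pos=5)
pos=5: enter STRING mode
pos=5: emit STR "a" (now at pos=8)
pos=8: emit NUM '5' (now at pos=9)
pos=10: emit EQ '='
pos=12: emit NUM '100' (now at pos=15)
pos=16: emit NUM '0' (now at pos=17)
pos=18: emit ID 'b' (now at pos=19)
pos=19: enter STRING mode
pos=19: emit STR "ok" (now at pos=23)
DONE. 9 tokens: [EQ, STR, STR, NUM, EQ, NUM, NUM, ID, STR]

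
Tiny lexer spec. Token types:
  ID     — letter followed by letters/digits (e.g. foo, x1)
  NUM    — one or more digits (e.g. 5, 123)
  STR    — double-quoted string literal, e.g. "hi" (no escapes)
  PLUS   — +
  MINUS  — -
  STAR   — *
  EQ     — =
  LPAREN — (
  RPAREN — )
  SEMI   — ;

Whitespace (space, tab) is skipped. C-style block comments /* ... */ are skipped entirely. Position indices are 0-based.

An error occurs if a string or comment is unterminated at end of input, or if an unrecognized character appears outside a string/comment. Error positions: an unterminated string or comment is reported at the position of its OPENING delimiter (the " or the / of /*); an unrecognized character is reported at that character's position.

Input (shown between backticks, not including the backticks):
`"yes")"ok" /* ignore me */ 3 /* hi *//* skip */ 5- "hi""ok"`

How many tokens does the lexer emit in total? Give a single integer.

pos=0: enter STRING mode
pos=0: emit STR "yes" (now at pos=5)
pos=5: emit RPAREN ')'
pos=6: enter STRING mode
pos=6: emit STR "ok" (now at pos=10)
pos=11: enter COMMENT mode (saw '/*')
exit COMMENT mode (now at pos=26)
pos=27: emit NUM '3' (now at pos=28)
pos=29: enter COMMENT mode (saw '/*')
exit COMMENT mode (now at pos=37)
pos=37: enter COMMENT mode (saw '/*')
exit COMMENT mode (now at pos=47)
pos=48: emit NUM '5' (now at pos=49)
pos=49: emit MINUS '-'
pos=51: enter STRING mode
pos=51: emit STR "hi" (now at pos=55)
pos=55: enter STRING mode
pos=55: emit STR "ok" (now at pos=59)
DONE. 8 tokens: [STR, RPAREN, STR, NUM, NUM, MINUS, STR, STR]

Answer: 8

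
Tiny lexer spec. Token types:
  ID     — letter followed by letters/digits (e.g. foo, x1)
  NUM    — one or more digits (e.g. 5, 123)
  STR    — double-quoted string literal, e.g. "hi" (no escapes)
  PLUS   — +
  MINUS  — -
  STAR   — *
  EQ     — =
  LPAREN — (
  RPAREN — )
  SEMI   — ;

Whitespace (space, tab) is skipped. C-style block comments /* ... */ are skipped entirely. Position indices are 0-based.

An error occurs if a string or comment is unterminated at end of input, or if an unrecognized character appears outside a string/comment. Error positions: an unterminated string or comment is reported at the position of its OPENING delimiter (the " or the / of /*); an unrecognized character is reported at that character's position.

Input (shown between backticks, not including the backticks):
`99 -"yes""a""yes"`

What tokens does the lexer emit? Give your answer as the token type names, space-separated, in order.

Answer: NUM MINUS STR STR STR

Derivation:
pos=0: emit NUM '99' (now at pos=2)
pos=3: emit MINUS '-'
pos=4: enter STRING mode
pos=4: emit STR "yes" (now at pos=9)
pos=9: enter STRING mode
pos=9: emit STR "a" (now at pos=12)
pos=12: enter STRING mode
pos=12: emit STR "yes" (now at pos=17)
DONE. 5 tokens: [NUM, MINUS, STR, STR, STR]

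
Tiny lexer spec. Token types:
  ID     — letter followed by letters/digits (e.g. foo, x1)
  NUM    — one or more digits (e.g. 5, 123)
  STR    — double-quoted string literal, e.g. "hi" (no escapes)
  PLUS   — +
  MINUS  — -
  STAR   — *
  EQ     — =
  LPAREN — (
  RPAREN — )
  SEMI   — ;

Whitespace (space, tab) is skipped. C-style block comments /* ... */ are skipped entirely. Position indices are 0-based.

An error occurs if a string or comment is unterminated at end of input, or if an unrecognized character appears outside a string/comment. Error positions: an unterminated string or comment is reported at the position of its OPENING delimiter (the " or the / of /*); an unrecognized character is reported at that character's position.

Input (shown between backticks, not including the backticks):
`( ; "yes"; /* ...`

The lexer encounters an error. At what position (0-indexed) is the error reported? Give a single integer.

pos=0: emit LPAREN '('
pos=2: emit SEMI ';'
pos=4: enter STRING mode
pos=4: emit STR "yes" (now at pos=9)
pos=9: emit SEMI ';'
pos=11: enter COMMENT mode (saw '/*')
pos=11: ERROR — unterminated comment (reached EOF)

Answer: 11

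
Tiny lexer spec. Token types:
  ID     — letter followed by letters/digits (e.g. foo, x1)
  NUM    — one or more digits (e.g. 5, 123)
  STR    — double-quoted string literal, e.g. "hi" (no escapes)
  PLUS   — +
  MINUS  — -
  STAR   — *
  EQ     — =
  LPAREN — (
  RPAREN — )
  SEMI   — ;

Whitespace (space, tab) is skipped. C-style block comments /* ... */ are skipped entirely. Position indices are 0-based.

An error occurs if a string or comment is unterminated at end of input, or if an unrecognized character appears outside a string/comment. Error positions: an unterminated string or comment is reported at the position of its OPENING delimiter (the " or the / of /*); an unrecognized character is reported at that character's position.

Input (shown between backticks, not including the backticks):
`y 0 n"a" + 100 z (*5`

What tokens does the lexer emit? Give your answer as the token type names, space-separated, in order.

Answer: ID NUM ID STR PLUS NUM ID LPAREN STAR NUM

Derivation:
pos=0: emit ID 'y' (now at pos=1)
pos=2: emit NUM '0' (now at pos=3)
pos=4: emit ID 'n' (now at pos=5)
pos=5: enter STRING mode
pos=5: emit STR "a" (now at pos=8)
pos=9: emit PLUS '+'
pos=11: emit NUM '100' (now at pos=14)
pos=15: emit ID 'z' (now at pos=16)
pos=17: emit LPAREN '('
pos=18: emit STAR '*'
pos=19: emit NUM '5' (now at pos=20)
DONE. 10 tokens: [ID, NUM, ID, STR, PLUS, NUM, ID, LPAREN, STAR, NUM]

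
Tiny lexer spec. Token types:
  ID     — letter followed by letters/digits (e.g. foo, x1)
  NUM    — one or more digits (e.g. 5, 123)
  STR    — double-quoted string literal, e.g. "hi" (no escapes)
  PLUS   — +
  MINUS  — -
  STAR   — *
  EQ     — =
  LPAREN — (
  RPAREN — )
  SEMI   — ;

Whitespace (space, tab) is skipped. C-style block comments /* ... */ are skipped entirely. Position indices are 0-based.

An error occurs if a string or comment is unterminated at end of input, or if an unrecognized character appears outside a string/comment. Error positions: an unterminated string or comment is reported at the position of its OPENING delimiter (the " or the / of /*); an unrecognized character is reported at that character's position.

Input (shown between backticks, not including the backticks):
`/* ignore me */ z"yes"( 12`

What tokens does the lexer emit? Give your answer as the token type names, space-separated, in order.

pos=0: enter COMMENT mode (saw '/*')
exit COMMENT mode (now at pos=15)
pos=16: emit ID 'z' (now at pos=17)
pos=17: enter STRING mode
pos=17: emit STR "yes" (now at pos=22)
pos=22: emit LPAREN '('
pos=24: emit NUM '12' (now at pos=26)
DONE. 4 tokens: [ID, STR, LPAREN, NUM]

Answer: ID STR LPAREN NUM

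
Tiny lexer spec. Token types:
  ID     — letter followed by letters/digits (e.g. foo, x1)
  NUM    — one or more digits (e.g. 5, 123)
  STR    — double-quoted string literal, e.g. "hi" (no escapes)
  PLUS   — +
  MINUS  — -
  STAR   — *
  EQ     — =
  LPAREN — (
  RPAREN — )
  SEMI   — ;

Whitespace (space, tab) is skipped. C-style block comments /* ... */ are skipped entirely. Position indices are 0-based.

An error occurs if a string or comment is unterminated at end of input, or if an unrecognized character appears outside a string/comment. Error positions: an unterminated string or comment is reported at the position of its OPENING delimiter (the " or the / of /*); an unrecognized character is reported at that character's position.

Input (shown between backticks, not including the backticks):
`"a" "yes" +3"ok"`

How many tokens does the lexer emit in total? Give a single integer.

pos=0: enter STRING mode
pos=0: emit STR "a" (now at pos=3)
pos=4: enter STRING mode
pos=4: emit STR "yes" (now at pos=9)
pos=10: emit PLUS '+'
pos=11: emit NUM '3' (now at pos=12)
pos=12: enter STRING mode
pos=12: emit STR "ok" (now at pos=16)
DONE. 5 tokens: [STR, STR, PLUS, NUM, STR]

Answer: 5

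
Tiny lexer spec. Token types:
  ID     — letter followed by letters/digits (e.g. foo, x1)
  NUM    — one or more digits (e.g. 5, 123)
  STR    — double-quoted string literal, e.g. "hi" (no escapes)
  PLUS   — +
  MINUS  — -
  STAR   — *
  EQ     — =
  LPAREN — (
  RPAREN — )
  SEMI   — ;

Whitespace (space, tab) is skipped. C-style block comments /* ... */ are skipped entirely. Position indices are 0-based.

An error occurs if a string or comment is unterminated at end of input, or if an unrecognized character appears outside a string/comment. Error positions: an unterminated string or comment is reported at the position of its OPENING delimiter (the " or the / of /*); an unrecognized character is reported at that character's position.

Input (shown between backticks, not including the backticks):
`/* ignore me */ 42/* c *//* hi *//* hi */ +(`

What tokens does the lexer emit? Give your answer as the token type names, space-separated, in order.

Answer: NUM PLUS LPAREN

Derivation:
pos=0: enter COMMENT mode (saw '/*')
exit COMMENT mode (now at pos=15)
pos=16: emit NUM '42' (now at pos=18)
pos=18: enter COMMENT mode (saw '/*')
exit COMMENT mode (now at pos=25)
pos=25: enter COMMENT mode (saw '/*')
exit COMMENT mode (now at pos=33)
pos=33: enter COMMENT mode (saw '/*')
exit COMMENT mode (now at pos=41)
pos=42: emit PLUS '+'
pos=43: emit LPAREN '('
DONE. 3 tokens: [NUM, PLUS, LPAREN]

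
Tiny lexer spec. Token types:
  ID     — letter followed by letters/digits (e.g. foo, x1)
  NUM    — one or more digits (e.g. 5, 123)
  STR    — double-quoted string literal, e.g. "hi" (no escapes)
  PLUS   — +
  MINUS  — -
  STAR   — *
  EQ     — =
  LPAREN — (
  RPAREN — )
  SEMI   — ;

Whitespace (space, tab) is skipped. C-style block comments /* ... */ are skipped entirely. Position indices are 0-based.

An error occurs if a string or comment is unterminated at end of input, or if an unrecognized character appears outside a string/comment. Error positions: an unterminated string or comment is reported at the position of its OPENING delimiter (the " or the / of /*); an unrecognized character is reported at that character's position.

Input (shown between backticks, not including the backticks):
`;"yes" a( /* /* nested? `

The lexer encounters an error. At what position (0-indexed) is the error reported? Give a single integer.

pos=0: emit SEMI ';'
pos=1: enter STRING mode
pos=1: emit STR "yes" (now at pos=6)
pos=7: emit ID 'a' (now at pos=8)
pos=8: emit LPAREN '('
pos=10: enter COMMENT mode (saw '/*')
pos=10: ERROR — unterminated comment (reached EOF)

Answer: 10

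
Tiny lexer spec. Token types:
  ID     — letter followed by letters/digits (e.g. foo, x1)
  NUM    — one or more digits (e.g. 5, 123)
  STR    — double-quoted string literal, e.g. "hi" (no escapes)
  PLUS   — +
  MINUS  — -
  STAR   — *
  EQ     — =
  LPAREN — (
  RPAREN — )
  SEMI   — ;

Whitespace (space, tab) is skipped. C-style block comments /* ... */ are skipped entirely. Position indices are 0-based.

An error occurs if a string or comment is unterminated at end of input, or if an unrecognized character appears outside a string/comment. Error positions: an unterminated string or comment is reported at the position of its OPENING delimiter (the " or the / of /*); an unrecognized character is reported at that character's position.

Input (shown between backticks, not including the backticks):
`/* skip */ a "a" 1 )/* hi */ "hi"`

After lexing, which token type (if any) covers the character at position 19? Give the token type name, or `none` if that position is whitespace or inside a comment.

pos=0: enter COMMENT mode (saw '/*')
exit COMMENT mode (now at pos=10)
pos=11: emit ID 'a' (now at pos=12)
pos=13: enter STRING mode
pos=13: emit STR "a" (now at pos=16)
pos=17: emit NUM '1' (now at pos=18)
pos=19: emit RPAREN ')'
pos=20: enter COMMENT mode (saw '/*')
exit COMMENT mode (now at pos=28)
pos=29: enter STRING mode
pos=29: emit STR "hi" (now at pos=33)
DONE. 5 tokens: [ID, STR, NUM, RPAREN, STR]
Position 19: char is ')' -> RPAREN

Answer: RPAREN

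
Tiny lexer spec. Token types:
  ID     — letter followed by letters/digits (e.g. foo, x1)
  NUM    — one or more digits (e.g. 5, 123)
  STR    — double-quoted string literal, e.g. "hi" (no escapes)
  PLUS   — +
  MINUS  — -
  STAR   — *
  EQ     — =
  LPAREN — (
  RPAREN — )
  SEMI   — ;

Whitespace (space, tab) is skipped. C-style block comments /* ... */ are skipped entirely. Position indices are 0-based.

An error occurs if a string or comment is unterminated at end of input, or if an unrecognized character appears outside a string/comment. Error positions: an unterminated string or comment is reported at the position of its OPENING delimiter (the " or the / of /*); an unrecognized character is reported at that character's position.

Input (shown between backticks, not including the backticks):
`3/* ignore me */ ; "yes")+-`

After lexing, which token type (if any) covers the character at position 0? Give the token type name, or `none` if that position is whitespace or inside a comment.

pos=0: emit NUM '3' (now at pos=1)
pos=1: enter COMMENT mode (saw '/*')
exit COMMENT mode (now at pos=16)
pos=17: emit SEMI ';'
pos=19: enter STRING mode
pos=19: emit STR "yes" (now at pos=24)
pos=24: emit RPAREN ')'
pos=25: emit PLUS '+'
pos=26: emit MINUS '-'
DONE. 6 tokens: [NUM, SEMI, STR, RPAREN, PLUS, MINUS]
Position 0: char is '3' -> NUM

Answer: NUM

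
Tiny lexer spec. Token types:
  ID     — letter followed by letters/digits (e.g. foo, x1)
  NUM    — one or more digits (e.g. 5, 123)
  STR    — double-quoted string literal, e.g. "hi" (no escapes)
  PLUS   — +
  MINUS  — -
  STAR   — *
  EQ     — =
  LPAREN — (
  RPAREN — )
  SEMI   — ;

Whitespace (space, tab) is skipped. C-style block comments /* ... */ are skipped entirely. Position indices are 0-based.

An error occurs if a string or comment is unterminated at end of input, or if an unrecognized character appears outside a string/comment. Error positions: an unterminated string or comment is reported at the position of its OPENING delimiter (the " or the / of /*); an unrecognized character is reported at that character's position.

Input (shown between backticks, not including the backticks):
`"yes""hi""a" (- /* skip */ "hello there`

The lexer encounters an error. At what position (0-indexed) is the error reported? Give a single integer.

Answer: 27

Derivation:
pos=0: enter STRING mode
pos=0: emit STR "yes" (now at pos=5)
pos=5: enter STRING mode
pos=5: emit STR "hi" (now at pos=9)
pos=9: enter STRING mode
pos=9: emit STR "a" (now at pos=12)
pos=13: emit LPAREN '('
pos=14: emit MINUS '-'
pos=16: enter COMMENT mode (saw '/*')
exit COMMENT mode (now at pos=26)
pos=27: enter STRING mode
pos=27: ERROR — unterminated string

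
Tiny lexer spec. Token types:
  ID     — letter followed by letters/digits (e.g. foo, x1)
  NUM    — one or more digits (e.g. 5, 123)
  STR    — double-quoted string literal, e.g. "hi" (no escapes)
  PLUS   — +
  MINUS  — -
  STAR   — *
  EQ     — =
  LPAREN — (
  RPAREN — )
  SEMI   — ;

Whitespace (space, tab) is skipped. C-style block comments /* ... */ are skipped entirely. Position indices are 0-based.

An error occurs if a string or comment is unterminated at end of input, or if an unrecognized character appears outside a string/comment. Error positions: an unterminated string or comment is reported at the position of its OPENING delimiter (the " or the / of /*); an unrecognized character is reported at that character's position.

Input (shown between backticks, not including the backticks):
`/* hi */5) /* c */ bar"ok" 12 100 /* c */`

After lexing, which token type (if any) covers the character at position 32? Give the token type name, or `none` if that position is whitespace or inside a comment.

Answer: NUM

Derivation:
pos=0: enter COMMENT mode (saw '/*')
exit COMMENT mode (now at pos=8)
pos=8: emit NUM '5' (now at pos=9)
pos=9: emit RPAREN ')'
pos=11: enter COMMENT mode (saw '/*')
exit COMMENT mode (now at pos=18)
pos=19: emit ID 'bar' (now at pos=22)
pos=22: enter STRING mode
pos=22: emit STR "ok" (now at pos=26)
pos=27: emit NUM '12' (now at pos=29)
pos=30: emit NUM '100' (now at pos=33)
pos=34: enter COMMENT mode (saw '/*')
exit COMMENT mode (now at pos=41)
DONE. 6 tokens: [NUM, RPAREN, ID, STR, NUM, NUM]
Position 32: char is '0' -> NUM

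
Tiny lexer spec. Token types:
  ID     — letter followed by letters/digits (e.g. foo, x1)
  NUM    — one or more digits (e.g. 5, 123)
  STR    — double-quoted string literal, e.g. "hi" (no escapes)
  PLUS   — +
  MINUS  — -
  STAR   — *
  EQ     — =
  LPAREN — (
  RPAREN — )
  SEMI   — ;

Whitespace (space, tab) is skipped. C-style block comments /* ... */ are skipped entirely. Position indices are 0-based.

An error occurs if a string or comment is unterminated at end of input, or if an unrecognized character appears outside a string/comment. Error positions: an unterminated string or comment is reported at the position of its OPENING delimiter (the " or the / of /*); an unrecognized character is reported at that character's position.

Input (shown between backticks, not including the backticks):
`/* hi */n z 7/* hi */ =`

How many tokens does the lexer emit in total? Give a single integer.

pos=0: enter COMMENT mode (saw '/*')
exit COMMENT mode (now at pos=8)
pos=8: emit ID 'n' (now at pos=9)
pos=10: emit ID 'z' (now at pos=11)
pos=12: emit NUM '7' (now at pos=13)
pos=13: enter COMMENT mode (saw '/*')
exit COMMENT mode (now at pos=21)
pos=22: emit EQ '='
DONE. 4 tokens: [ID, ID, NUM, EQ]

Answer: 4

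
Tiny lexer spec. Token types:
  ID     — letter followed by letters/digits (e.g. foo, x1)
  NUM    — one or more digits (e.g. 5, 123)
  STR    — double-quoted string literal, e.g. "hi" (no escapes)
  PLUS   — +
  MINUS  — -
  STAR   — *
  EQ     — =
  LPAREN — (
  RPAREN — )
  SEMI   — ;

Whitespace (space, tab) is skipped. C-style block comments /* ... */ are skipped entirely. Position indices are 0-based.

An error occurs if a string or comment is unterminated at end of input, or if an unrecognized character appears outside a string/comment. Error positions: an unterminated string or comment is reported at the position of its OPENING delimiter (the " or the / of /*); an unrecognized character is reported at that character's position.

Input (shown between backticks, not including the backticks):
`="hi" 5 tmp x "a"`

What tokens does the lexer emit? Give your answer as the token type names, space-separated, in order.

pos=0: emit EQ '='
pos=1: enter STRING mode
pos=1: emit STR "hi" (now at pos=5)
pos=6: emit NUM '5' (now at pos=7)
pos=8: emit ID 'tmp' (now at pos=11)
pos=12: emit ID 'x' (now at pos=13)
pos=14: enter STRING mode
pos=14: emit STR "a" (now at pos=17)
DONE. 6 tokens: [EQ, STR, NUM, ID, ID, STR]

Answer: EQ STR NUM ID ID STR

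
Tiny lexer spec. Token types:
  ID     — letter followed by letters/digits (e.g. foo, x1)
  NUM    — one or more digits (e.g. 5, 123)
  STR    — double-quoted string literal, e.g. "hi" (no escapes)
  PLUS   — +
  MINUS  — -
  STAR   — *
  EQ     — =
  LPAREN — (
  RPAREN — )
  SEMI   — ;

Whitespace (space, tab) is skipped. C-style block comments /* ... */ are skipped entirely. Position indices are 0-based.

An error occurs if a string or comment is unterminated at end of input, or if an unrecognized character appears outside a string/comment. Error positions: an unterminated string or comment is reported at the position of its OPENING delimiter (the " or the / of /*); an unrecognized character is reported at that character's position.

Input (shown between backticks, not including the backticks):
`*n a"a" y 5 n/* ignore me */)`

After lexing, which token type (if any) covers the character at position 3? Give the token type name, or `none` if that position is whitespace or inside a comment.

Answer: ID

Derivation:
pos=0: emit STAR '*'
pos=1: emit ID 'n' (now at pos=2)
pos=3: emit ID 'a' (now at pos=4)
pos=4: enter STRING mode
pos=4: emit STR "a" (now at pos=7)
pos=8: emit ID 'y' (now at pos=9)
pos=10: emit NUM '5' (now at pos=11)
pos=12: emit ID 'n' (now at pos=13)
pos=13: enter COMMENT mode (saw '/*')
exit COMMENT mode (now at pos=28)
pos=28: emit RPAREN ')'
DONE. 8 tokens: [STAR, ID, ID, STR, ID, NUM, ID, RPAREN]
Position 3: char is 'a' -> ID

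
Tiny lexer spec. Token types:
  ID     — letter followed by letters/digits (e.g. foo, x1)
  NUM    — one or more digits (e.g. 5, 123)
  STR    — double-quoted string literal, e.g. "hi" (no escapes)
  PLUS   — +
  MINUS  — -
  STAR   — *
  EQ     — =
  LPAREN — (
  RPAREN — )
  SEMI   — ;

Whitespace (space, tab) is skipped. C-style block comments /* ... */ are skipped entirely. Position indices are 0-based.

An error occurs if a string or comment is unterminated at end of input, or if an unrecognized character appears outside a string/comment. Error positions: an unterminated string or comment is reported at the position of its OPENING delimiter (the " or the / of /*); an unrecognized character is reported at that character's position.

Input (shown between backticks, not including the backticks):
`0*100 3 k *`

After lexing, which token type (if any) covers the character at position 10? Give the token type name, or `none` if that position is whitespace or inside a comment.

pos=0: emit NUM '0' (now at pos=1)
pos=1: emit STAR '*'
pos=2: emit NUM '100' (now at pos=5)
pos=6: emit NUM '3' (now at pos=7)
pos=8: emit ID 'k' (now at pos=9)
pos=10: emit STAR '*'
DONE. 6 tokens: [NUM, STAR, NUM, NUM, ID, STAR]
Position 10: char is '*' -> STAR

Answer: STAR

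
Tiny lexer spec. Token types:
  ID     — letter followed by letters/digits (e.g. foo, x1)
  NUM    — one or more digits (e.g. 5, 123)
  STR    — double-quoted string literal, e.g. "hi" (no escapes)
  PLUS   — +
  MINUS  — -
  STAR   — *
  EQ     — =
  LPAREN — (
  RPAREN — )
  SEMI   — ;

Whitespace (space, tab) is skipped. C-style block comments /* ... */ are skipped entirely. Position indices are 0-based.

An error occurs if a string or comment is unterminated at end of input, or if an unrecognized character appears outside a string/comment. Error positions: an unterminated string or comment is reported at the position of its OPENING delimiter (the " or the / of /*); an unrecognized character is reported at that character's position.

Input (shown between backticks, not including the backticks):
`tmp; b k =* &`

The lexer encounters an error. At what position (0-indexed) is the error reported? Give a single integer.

pos=0: emit ID 'tmp' (now at pos=3)
pos=3: emit SEMI ';'
pos=5: emit ID 'b' (now at pos=6)
pos=7: emit ID 'k' (now at pos=8)
pos=9: emit EQ '='
pos=10: emit STAR '*'
pos=12: ERROR — unrecognized char '&'

Answer: 12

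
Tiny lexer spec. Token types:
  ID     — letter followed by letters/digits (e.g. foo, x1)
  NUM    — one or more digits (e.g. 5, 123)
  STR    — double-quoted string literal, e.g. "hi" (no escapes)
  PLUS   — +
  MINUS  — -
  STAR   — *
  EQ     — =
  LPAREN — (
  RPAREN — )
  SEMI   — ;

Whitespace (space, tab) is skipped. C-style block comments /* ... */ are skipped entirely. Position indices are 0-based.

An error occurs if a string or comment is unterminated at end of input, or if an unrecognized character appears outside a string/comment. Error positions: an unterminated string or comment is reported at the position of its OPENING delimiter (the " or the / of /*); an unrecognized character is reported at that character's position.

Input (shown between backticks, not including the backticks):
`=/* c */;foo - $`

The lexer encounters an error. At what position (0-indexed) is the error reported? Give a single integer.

pos=0: emit EQ '='
pos=1: enter COMMENT mode (saw '/*')
exit COMMENT mode (now at pos=8)
pos=8: emit SEMI ';'
pos=9: emit ID 'foo' (now at pos=12)
pos=13: emit MINUS '-'
pos=15: ERROR — unrecognized char '$'

Answer: 15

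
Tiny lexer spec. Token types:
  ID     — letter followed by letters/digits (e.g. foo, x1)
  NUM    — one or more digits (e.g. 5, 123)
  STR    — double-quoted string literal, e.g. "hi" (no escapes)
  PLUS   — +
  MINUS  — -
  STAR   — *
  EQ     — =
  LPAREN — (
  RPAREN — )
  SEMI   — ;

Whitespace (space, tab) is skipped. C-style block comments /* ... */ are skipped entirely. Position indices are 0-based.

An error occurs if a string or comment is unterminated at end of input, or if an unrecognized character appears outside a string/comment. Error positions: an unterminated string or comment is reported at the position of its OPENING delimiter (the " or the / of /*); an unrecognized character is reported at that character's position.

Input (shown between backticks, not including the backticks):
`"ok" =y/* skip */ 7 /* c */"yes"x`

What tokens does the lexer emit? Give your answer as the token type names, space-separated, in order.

pos=0: enter STRING mode
pos=0: emit STR "ok" (now at pos=4)
pos=5: emit EQ '='
pos=6: emit ID 'y' (now at pos=7)
pos=7: enter COMMENT mode (saw '/*')
exit COMMENT mode (now at pos=17)
pos=18: emit NUM '7' (now at pos=19)
pos=20: enter COMMENT mode (saw '/*')
exit COMMENT mode (now at pos=27)
pos=27: enter STRING mode
pos=27: emit STR "yes" (now at pos=32)
pos=32: emit ID 'x' (now at pos=33)
DONE. 6 tokens: [STR, EQ, ID, NUM, STR, ID]

Answer: STR EQ ID NUM STR ID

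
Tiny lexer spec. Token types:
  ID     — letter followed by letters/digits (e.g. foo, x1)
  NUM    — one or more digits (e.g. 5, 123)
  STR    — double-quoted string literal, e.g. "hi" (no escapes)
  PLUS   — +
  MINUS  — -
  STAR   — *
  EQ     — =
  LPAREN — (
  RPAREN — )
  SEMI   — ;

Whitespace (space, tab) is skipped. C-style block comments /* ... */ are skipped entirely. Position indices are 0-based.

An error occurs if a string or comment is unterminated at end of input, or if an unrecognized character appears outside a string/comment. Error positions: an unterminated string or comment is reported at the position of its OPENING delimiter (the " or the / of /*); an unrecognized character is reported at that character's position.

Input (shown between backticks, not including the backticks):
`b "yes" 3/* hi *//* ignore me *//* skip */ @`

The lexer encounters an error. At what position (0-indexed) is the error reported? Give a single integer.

pos=0: emit ID 'b' (now at pos=1)
pos=2: enter STRING mode
pos=2: emit STR "yes" (now at pos=7)
pos=8: emit NUM '3' (now at pos=9)
pos=9: enter COMMENT mode (saw '/*')
exit COMMENT mode (now at pos=17)
pos=17: enter COMMENT mode (saw '/*')
exit COMMENT mode (now at pos=32)
pos=32: enter COMMENT mode (saw '/*')
exit COMMENT mode (now at pos=42)
pos=43: ERROR — unrecognized char '@'

Answer: 43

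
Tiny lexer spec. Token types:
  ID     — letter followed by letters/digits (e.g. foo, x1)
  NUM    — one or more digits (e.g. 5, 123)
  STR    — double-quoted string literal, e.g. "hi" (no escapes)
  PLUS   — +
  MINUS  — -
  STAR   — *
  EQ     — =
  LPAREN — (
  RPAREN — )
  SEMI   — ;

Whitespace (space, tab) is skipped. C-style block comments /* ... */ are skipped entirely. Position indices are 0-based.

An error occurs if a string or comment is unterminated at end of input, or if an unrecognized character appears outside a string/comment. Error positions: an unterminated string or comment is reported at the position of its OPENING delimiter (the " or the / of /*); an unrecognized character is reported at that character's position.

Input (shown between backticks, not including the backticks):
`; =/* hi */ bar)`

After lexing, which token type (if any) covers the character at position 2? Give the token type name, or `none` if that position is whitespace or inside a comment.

pos=0: emit SEMI ';'
pos=2: emit EQ '='
pos=3: enter COMMENT mode (saw '/*')
exit COMMENT mode (now at pos=11)
pos=12: emit ID 'bar' (now at pos=15)
pos=15: emit RPAREN ')'
DONE. 4 tokens: [SEMI, EQ, ID, RPAREN]
Position 2: char is '=' -> EQ

Answer: EQ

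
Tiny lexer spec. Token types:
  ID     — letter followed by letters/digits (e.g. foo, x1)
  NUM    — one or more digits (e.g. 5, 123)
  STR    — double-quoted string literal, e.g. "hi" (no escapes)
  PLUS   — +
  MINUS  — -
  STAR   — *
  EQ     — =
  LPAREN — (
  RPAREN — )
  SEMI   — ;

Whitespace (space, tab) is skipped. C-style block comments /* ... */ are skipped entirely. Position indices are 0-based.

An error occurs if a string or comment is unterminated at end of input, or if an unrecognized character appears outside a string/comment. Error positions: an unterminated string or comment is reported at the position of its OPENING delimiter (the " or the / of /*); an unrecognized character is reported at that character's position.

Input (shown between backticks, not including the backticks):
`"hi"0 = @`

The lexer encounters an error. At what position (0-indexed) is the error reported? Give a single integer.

Answer: 8

Derivation:
pos=0: enter STRING mode
pos=0: emit STR "hi" (now at pos=4)
pos=4: emit NUM '0' (now at pos=5)
pos=6: emit EQ '='
pos=8: ERROR — unrecognized char '@'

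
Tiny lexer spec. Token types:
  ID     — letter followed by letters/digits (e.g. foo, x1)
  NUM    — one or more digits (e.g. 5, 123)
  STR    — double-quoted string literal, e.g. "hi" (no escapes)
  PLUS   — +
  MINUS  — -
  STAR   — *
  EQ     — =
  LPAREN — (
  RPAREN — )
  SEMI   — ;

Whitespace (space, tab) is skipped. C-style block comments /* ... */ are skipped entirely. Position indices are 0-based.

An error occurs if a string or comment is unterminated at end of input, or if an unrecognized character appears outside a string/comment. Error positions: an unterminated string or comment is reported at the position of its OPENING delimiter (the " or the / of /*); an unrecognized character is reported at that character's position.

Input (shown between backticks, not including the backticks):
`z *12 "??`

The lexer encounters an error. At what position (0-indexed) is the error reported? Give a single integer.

Answer: 6

Derivation:
pos=0: emit ID 'z' (now at pos=1)
pos=2: emit STAR '*'
pos=3: emit NUM '12' (now at pos=5)
pos=6: enter STRING mode
pos=6: ERROR — unterminated string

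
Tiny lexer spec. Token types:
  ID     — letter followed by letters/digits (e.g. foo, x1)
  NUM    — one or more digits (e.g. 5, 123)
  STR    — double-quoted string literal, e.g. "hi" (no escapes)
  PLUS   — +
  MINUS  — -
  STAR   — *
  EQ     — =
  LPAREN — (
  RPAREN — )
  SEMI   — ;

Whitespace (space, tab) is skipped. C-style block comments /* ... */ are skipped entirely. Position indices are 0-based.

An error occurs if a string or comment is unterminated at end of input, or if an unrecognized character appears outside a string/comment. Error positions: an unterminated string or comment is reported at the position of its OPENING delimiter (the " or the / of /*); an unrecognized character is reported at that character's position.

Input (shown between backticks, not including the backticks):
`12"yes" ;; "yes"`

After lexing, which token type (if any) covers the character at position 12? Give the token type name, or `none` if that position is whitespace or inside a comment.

pos=0: emit NUM '12' (now at pos=2)
pos=2: enter STRING mode
pos=2: emit STR "yes" (now at pos=7)
pos=8: emit SEMI ';'
pos=9: emit SEMI ';'
pos=11: enter STRING mode
pos=11: emit STR "yes" (now at pos=16)
DONE. 5 tokens: [NUM, STR, SEMI, SEMI, STR]
Position 12: char is 'y' -> STR

Answer: STR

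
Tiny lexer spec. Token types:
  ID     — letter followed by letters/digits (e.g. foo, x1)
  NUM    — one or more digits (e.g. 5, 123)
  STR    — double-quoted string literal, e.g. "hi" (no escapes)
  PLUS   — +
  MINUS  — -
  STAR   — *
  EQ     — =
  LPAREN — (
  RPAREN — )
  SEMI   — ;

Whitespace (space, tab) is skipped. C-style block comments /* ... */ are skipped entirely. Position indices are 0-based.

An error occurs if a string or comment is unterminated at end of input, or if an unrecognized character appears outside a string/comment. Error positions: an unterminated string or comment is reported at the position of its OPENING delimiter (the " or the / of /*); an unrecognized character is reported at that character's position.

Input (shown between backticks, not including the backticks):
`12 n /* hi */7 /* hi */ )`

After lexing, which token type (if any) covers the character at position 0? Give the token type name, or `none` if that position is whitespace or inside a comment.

pos=0: emit NUM '12' (now at pos=2)
pos=3: emit ID 'n' (now at pos=4)
pos=5: enter COMMENT mode (saw '/*')
exit COMMENT mode (now at pos=13)
pos=13: emit NUM '7' (now at pos=14)
pos=15: enter COMMENT mode (saw '/*')
exit COMMENT mode (now at pos=23)
pos=24: emit RPAREN ')'
DONE. 4 tokens: [NUM, ID, NUM, RPAREN]
Position 0: char is '1' -> NUM

Answer: NUM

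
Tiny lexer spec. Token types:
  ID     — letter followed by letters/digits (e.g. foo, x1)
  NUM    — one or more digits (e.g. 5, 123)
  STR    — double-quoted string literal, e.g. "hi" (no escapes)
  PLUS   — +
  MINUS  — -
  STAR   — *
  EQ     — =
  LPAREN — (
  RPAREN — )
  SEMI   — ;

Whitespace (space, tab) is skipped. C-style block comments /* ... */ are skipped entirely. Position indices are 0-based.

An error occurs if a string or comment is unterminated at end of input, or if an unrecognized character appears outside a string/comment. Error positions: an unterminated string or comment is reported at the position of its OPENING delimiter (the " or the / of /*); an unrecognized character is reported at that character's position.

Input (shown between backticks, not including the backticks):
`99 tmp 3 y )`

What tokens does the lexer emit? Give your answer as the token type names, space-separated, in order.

Answer: NUM ID NUM ID RPAREN

Derivation:
pos=0: emit NUM '99' (now at pos=2)
pos=3: emit ID 'tmp' (now at pos=6)
pos=7: emit NUM '3' (now at pos=8)
pos=9: emit ID 'y' (now at pos=10)
pos=11: emit RPAREN ')'
DONE. 5 tokens: [NUM, ID, NUM, ID, RPAREN]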